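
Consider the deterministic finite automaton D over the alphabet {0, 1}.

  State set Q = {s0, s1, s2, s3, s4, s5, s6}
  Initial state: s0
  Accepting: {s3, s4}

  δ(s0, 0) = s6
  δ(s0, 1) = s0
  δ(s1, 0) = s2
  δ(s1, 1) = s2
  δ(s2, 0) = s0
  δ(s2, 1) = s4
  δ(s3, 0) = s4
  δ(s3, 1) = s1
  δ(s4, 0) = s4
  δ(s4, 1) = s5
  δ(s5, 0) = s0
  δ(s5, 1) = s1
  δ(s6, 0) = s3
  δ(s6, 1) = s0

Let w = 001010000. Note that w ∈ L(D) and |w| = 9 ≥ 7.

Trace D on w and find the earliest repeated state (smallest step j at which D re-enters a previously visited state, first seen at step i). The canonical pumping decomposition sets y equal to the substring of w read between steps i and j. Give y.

State sequence: s0 -0-> s6 -0-> s3 -1-> s1 -0-> s2 -1-> s4 -0-> s4 -0-> s4 -0-> s4 -0-> s4
First repeat at step 6: s4 was already visited.

So i = 5, j = 6, giving x = w[0:5] = 00101, y = w[5:6] = 0, z = w[6:9] = 000.
Check: |xy| = 6 ≤ 7 and |y| = 1 ≥ 1. Reading y takes D from s4 back to s4, so every xyⁱz is accepted.

0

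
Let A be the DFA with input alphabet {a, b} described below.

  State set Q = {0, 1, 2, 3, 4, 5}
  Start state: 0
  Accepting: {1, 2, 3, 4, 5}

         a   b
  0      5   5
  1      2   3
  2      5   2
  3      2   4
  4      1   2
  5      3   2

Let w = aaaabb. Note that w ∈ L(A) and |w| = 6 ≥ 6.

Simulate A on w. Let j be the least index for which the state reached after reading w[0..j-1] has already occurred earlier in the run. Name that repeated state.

5

State sequence: 0 -a-> 5 -a-> 3 -a-> 2 -a-> 5 -b-> 2 -b-> 2
First repeat at step 4: 5 was already visited.

The earliest repeat is at step j = 4: A is in 5, which it already visited at step i = 1.
With |Q| = 6, pigeonhole forces a state repeat no later than step 6; the substring read between the first and second visits to that state can be pumped.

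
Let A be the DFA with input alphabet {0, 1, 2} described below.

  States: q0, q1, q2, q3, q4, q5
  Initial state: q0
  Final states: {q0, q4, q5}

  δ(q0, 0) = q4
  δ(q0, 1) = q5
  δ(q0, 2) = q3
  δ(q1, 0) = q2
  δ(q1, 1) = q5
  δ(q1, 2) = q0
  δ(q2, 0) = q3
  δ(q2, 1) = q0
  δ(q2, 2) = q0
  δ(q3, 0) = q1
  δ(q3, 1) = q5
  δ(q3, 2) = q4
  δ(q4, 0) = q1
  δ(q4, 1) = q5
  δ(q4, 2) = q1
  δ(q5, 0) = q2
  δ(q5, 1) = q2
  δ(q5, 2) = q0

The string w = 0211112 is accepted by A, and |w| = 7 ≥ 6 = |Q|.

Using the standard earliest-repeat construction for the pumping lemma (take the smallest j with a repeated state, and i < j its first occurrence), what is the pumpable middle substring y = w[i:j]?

02111

Run of A on w = 0 2 1 1 1 1 2:
  step 0: q0  (start)
  step 1: q4  (read 0: q0→q4)
  step 2: q1  (read 2: q4→q1)
  step 3: q5  (read 1: q1→q5)
  step 4: q2  (read 1: q5→q2)
  step 5: q0  (read 1: q2→q0)   ← first repeat (q0 seen earlier)
  step 6: q5  (read 1: q0→q5)
  step 7: q0  (read 2: q5→q0)

So i = 0, j = 5, giving x = w[0:0] = ε, y = w[0:5] = 02111, z = w[5:7] = 12.
Check: |xy| = 5 ≤ 6 and |y| = 5 ≥ 1. Reading y takes A from q0 back to q0, so every xyⁱz is accepted.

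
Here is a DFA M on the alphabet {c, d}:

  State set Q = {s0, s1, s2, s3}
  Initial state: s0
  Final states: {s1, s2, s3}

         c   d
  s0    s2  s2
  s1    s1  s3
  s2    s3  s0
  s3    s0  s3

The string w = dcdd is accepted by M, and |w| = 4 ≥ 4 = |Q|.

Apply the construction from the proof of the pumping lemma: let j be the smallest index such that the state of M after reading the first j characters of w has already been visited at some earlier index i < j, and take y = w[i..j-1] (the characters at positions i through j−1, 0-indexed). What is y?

d

State sequence: s0 -d-> s2 -c-> s3 -d-> s3 -d-> s3
First repeat at step 3: s3 was already visited.

So i = 2, j = 3, giving x = w[0:2] = dc, y = w[2:3] = d, z = w[3:4] = d.
Check: |xy| = 3 ≤ 4 and |y| = 1 ≥ 1. Reading y takes M from s3 back to s3, so every xyⁱz is accepted.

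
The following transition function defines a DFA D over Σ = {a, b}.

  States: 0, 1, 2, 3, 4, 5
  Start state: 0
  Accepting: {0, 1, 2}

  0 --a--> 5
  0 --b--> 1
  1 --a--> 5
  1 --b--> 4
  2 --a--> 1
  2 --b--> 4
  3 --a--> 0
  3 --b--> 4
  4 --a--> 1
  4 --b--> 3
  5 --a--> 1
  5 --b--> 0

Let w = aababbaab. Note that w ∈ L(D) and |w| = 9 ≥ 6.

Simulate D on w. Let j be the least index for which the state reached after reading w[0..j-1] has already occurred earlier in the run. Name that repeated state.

1

State sequence: 0 -a-> 5 -a-> 1 -b-> 4 -a-> 1 -b-> 4 -b-> 3 -a-> 0 -a-> 5 -b-> 0
First repeat at step 4: 1 was already visited.

The earliest repeat is at step j = 4: D is in 1, which it already visited at step i = 2.
With |Q| = 6, pigeonhole forces a state repeat no later than step 6; the substring read between the first and second visits to that state can be pumped.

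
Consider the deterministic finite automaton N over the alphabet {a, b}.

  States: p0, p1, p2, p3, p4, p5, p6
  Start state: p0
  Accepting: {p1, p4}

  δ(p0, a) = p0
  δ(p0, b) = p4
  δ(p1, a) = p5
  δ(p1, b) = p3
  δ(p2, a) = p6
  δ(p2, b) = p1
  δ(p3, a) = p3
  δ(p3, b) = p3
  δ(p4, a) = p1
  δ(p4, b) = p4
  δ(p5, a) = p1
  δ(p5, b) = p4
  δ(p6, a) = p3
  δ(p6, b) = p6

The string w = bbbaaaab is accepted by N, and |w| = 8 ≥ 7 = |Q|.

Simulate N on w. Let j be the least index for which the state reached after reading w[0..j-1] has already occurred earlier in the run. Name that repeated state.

p4

Run of N on w = b b b a a a a b:
  step 0: p0  (start)
  step 1: p4  (read b: p0→p4)
  step 2: p4  (read b: p4→p4)   ← first repeat (p4 seen earlier)
  step 3: p4  (read b: p4→p4)
  step 4: p1  (read a: p4→p1)
  step 5: p5  (read a: p1→p5)
  step 6: p1  (read a: p5→p1)
  step 7: p5  (read a: p1→p5)
  step 8: p4  (read b: p5→p4)

The earliest repeat is at step j = 2: N is in p4, which it already visited at step i = 1.
Pumping length from the standard proof: p = 7 (the number of states). The repeated state found above gives |xy| = j ≤ 7 and |y| = j − i ≥ 1.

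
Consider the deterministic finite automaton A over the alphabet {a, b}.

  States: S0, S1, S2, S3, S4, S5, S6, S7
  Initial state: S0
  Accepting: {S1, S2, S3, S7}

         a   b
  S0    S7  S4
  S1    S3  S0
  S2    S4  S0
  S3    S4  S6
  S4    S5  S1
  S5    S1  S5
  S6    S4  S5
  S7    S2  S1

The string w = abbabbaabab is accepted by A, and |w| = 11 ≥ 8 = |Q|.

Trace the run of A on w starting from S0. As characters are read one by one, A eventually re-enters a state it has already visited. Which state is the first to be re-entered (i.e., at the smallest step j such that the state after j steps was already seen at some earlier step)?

Run of A on w = a b b a b b a a b a b:
  step 0: S0  (start)
  step 1: S7  (read a: S0→S7)
  step 2: S1  (read b: S7→S1)
  step 3: S0  (read b: S1→S0)   ← first repeat (S0 seen earlier)
  step 4: S7  (read a: S0→S7)
  step 5: S1  (read b: S7→S1)
  step 6: S0  (read b: S1→S0)
  step 7: S7  (read a: S0→S7)
  step 8: S2  (read a: S7→S2)
  step 9: S0  (read b: S2→S0)
  step 10: S7  (read a: S0→S7)
  step 11: S1  (read b: S7→S1)

The earliest repeat is at step j = 3: A is in S0, which it already visited at step i = 0.

S0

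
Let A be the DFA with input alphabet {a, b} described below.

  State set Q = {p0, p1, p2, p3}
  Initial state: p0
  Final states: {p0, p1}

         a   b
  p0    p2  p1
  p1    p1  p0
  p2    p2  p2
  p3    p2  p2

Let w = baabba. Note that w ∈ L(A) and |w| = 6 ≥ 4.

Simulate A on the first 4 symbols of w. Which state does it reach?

p0

State sequence: p0 -b-> p1 -a-> p1 -a-> p1 -b-> p0

After reading 4 characters, A is in state p0.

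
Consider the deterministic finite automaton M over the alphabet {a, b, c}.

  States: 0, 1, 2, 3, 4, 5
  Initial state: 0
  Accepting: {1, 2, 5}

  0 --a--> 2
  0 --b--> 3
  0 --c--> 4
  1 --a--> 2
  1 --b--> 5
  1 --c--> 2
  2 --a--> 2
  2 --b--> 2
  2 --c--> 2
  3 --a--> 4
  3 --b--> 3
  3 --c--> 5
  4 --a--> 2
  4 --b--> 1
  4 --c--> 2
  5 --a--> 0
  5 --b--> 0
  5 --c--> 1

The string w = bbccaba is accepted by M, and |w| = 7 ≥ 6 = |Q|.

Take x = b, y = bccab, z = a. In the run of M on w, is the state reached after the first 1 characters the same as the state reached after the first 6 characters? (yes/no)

no

State sequence: 0 -b-> 3 -b-> 3 -c-> 5 -c-> 1 -a-> 2 -b-> 2

After x (step 1): 3. After xy (step 6): 2.
They differ (3 ≠ 2), so y is not a cycle from the state after x; this split is not the one the pumping-lemma construction produces, and pumping y need not keep the string in L(M).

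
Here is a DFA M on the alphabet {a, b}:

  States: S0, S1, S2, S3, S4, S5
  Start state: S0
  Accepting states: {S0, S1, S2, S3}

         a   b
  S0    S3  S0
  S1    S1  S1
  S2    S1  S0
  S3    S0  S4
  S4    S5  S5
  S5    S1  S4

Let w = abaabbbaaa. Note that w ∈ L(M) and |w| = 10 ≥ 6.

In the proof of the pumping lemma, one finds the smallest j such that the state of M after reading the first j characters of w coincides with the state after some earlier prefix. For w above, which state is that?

S1

State sequence: S0 -a-> S3 -b-> S4 -a-> S5 -a-> S1 -b-> S1 -b-> S1 -b-> S1 -a-> S1 -a-> S1 -a-> S1
First repeat at step 5: S1 was already visited.

The earliest repeat is at step j = 5: M is in S1, which it already visited at step i = 4.
Pumping length from the standard proof: p = 6 (the number of states). The repeated state found above gives |xy| = j ≤ 6 and |y| = j − i ≥ 1.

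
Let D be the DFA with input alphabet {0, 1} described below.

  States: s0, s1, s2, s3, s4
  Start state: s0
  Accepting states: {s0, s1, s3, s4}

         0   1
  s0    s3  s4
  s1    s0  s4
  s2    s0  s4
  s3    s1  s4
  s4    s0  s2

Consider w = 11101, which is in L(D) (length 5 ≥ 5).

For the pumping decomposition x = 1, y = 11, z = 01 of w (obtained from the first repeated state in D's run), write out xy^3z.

111111101

xy^3z = 1·11·11·11·01 = 111111101.
Reading y = 11 takes D from s4 back to s4, so after x·y·y·y the machine is still in s4, and z then leads to the accepting state s4. Hence 111111101 ∈ L(D).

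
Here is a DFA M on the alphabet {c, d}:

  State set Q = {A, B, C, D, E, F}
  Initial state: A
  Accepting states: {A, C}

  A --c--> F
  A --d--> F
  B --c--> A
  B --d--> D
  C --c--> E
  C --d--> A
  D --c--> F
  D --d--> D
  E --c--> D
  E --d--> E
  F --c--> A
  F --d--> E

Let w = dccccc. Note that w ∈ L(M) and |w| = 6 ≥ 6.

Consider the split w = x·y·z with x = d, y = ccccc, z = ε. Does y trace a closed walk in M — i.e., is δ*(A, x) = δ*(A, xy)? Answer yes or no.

State sequence: A -d-> F -c-> A -c-> F -c-> A -c-> F -c-> A

After x (step 1): F. After xy (step 6): A.
They differ (F ≠ A), so y is not a cycle from the state after x; this split is not the one the pumping-lemma construction produces, and pumping y need not keep the string in L(M).

no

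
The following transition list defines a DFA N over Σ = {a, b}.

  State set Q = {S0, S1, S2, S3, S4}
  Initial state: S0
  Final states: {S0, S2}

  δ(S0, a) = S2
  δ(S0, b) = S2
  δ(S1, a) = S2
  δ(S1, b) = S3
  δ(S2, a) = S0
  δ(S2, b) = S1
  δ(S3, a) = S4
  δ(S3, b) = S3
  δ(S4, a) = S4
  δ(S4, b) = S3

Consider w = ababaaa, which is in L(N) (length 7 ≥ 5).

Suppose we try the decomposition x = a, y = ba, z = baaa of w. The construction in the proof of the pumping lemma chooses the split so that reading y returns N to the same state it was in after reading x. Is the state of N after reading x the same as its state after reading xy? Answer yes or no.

yes

Run of N on the first 3 characters of w = a b a:
  step 0: S0  (start)
  step 1: S2  (read a: S0→S2)
  step 2: S1  (read b: S2→S1)
  step 3: S2  (read a: S1→S2)

After x (step 1): S2. After xy (step 3): S2.
They match, so y = ba drives N around a cycle from S2 back to itself; pumping y any number of times keeps N in S2 before reading z, and xyⁱz ∈ L(N) for every i ≥ 0.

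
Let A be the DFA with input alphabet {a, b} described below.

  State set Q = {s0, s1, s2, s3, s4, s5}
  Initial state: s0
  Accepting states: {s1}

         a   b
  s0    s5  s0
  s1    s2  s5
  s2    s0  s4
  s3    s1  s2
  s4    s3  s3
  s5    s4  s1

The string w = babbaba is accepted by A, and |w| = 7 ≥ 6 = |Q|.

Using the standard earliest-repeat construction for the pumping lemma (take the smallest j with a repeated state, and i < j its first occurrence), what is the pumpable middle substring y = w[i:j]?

b

Run of A on w = b a b b a b a:
  step 0: s0  (start)
  step 1: s0  (read b: s0→s0)   ← first repeat (s0 seen earlier)
  step 2: s5  (read a: s0→s5)
  step 3: s1  (read b: s5→s1)
  step 4: s5  (read b: s1→s5)
  step 5: s4  (read a: s5→s4)
  step 6: s3  (read b: s4→s3)
  step 7: s1  (read a: s3→s1)

So i = 0, j = 1, giving x = w[0:0] = ε, y = w[0:1] = b, z = w[1:7] = abbaba.
Check: |xy| = 1 ≤ 6 and |y| = 1 ≥ 1. Reading y takes A from s0 back to s0, so every xyⁱz is accepted.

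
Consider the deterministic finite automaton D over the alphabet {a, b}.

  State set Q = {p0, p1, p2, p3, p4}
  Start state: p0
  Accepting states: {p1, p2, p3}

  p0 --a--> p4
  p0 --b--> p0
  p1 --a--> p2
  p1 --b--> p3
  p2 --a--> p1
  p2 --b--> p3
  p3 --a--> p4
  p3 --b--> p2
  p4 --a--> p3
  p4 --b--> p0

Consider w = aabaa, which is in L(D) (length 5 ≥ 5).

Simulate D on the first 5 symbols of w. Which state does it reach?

State sequence: p0 -a-> p4 -a-> p3 -b-> p2 -a-> p1 -a-> p2

After reading 5 characters, D is in state p2.

p2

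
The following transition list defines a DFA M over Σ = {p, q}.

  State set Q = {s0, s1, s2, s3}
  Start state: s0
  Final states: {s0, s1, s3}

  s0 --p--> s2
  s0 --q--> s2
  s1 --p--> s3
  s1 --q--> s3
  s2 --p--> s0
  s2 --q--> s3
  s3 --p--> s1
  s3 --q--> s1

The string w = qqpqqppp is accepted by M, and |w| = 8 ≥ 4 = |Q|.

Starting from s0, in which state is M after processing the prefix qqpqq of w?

s1

State sequence: s0 -q-> s2 -q-> s3 -p-> s1 -q-> s3 -q-> s1

After reading 5 characters, M is in state s1.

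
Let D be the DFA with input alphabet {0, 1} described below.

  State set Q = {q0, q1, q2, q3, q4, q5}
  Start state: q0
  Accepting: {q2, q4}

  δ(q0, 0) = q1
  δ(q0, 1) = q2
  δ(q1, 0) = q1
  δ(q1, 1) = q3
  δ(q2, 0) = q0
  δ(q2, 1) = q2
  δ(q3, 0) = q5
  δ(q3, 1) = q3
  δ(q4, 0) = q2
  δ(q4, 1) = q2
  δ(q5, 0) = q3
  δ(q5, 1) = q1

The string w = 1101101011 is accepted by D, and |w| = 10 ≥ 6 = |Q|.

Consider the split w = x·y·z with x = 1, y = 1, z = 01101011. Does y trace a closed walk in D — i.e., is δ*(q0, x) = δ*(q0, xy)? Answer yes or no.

yes

Run of D on the first 2 characters of w = 1 1:
  step 0: q0  (start)
  step 1: q2  (read 1: q0→q2)
  step 2: q2  (read 1: q2→q2)

After x (step 1): q2. After xy (step 2): q2.
They match, so y = 1 drives D around a cycle from q2 back to itself; pumping y any number of times keeps D in q2 before reading z, and xyⁱz ∈ L(D) for every i ≥ 0.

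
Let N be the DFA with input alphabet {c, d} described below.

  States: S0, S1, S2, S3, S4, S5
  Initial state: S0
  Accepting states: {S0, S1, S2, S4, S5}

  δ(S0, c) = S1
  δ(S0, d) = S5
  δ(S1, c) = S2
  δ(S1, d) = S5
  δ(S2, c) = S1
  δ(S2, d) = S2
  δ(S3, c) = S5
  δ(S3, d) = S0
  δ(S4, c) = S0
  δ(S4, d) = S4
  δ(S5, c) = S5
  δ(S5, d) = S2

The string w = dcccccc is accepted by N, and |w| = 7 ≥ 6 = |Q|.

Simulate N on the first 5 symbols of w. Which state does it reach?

S5

State sequence: S0 -d-> S5 -c-> S5 -c-> S5 -c-> S5 -c-> S5

After reading 5 characters, N is in state S5.
(This kind of state-tracing is the core of the pumping-lemma construction: with 6 states, pigeonhole forces a repeat within the first 6 steps.)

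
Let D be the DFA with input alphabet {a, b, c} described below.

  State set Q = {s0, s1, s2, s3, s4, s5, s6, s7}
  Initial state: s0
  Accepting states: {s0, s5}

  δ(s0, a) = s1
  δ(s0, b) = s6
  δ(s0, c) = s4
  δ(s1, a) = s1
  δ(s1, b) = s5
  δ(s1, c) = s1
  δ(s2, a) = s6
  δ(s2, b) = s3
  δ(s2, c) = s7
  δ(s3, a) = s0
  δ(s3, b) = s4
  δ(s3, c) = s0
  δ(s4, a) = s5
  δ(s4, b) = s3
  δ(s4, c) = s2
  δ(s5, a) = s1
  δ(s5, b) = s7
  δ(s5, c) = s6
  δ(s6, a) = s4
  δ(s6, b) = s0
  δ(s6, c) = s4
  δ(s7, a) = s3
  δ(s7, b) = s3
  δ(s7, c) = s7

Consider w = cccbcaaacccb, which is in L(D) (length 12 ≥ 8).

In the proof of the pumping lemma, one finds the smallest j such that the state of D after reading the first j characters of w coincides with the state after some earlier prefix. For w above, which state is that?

Run of D on w = c c c b c a a a c c c b:
  step 0: s0  (start)
  step 1: s4  (read c: s0→s4)
  step 2: s2  (read c: s4→s2)
  step 3: s7  (read c: s2→s7)
  step 4: s3  (read b: s7→s3)
  step 5: s0  (read c: s3→s0)   ← first repeat (s0 seen earlier)
  step 6: s1  (read a: s0→s1)
  step 7: s1  (read a: s1→s1)
  step 8: s1  (read a: s1→s1)
  step 9: s1  (read c: s1→s1)
  step 10: s1  (read c: s1→s1)
  step 11: s1  (read c: s1→s1)
  step 12: s5  (read b: s1→s5)

The earliest repeat is at step j = 5: D is in s0, which it already visited at step i = 0.

s0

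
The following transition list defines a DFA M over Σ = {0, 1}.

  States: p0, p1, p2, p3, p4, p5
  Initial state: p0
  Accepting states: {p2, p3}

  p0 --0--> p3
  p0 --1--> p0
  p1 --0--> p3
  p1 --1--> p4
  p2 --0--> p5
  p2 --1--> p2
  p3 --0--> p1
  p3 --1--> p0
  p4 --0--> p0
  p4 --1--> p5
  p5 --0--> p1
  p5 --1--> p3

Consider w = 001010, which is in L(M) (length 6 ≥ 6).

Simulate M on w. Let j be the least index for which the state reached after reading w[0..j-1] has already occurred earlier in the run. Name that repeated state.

p0

State sequence: p0 -0-> p3 -0-> p1 -1-> p4 -0-> p0 -1-> p0 -0-> p3
First repeat at step 4: p0 was already visited.

The earliest repeat is at step j = 4: M is in p0, which it already visited at step i = 0.
The DFA has 6 states, so the proof of the pumping lemma guarantees a repeated state among the first 6+1 visited; the segment between the two visits is the pumpable y.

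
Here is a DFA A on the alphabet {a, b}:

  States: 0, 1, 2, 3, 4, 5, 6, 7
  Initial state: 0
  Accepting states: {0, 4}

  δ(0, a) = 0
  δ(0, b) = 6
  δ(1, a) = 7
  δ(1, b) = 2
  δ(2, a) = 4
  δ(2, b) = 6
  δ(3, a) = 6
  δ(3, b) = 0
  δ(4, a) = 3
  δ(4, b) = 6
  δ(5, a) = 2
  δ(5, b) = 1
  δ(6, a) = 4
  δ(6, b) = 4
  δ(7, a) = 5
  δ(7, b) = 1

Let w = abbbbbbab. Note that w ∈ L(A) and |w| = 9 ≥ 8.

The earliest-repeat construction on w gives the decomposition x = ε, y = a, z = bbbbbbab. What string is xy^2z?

aabbbbbbab

xy^2z = ε·a·a·bbbbbbab = aabbbbbbab.
Reading y = a takes A from 0 back to 0, so after x·y·y the machine is still in 0, and z then leads to the accepting state 0. Hence aabbbbbbab ∈ L(A).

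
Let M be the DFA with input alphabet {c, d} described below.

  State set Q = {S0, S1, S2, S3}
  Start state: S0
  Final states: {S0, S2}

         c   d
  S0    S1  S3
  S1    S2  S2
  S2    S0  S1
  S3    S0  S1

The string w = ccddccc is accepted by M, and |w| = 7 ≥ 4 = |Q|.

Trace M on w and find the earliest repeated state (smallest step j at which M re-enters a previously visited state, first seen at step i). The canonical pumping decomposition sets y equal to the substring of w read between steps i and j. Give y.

Run of M on w = c c d d c c c:
  step 0: S0  (start)
  step 1: S1  (read c: S0→S1)
  step 2: S2  (read c: S1→S2)
  step 3: S1  (read d: S2→S1)   ← first repeat (S1 seen earlier)
  step 4: S2  (read d: S1→S2)
  step 5: S0  (read c: S2→S0)
  step 6: S1  (read c: S0→S1)
  step 7: S2  (read c: S1→S2)

So i = 1, j = 3, giving x = w[0:1] = c, y = w[1:3] = cd, z = w[3:7] = dccc.
Check: |xy| = 3 ≤ 4 and |y| = 2 ≥ 1. Reading y takes M from S1 back to S1, so every xyⁱz is accepted.
Since M has 4 states, any run of length ≥ 4 visits 4+1 states, so by pigeonhole some state repeats within the first 4 steps — that repeat gives the pumpable loop.

cd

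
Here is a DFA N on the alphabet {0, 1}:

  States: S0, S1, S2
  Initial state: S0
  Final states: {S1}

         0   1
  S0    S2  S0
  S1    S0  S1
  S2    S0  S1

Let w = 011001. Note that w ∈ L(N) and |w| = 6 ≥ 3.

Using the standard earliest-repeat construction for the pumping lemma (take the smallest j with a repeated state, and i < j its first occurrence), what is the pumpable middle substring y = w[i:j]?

State sequence: S0 -0-> S2 -1-> S1 -1-> S1 -0-> S0 -0-> S2 -1-> S1
First repeat at step 3: S1 was already visited.

So i = 2, j = 3, giving x = w[0:2] = 01, y = w[2:3] = 1, z = w[3:6] = 001.
Check: |xy| = 3 ≤ 3 and |y| = 1 ≥ 1. Reading y takes N from S1 back to S1, so every xyⁱz is accepted.

1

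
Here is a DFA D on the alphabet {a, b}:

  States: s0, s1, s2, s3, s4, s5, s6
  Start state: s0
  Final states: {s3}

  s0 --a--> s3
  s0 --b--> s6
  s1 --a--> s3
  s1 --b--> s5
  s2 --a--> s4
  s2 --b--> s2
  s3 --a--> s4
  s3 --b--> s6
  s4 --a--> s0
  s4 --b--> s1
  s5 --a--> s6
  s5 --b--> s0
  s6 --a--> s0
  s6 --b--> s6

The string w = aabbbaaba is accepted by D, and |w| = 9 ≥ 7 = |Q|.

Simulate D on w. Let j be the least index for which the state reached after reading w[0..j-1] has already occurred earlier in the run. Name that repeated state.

s0

Run of D on w = a a b b b a a b a:
  step 0: s0  (start)
  step 1: s3  (read a: s0→s3)
  step 2: s4  (read a: s3→s4)
  step 3: s1  (read b: s4→s1)
  step 4: s5  (read b: s1→s5)
  step 5: s0  (read b: s5→s0)   ← first repeat (s0 seen earlier)
  step 6: s3  (read a: s0→s3)
  step 7: s4  (read a: s3→s4)
  step 8: s1  (read b: s4→s1)
  step 9: s3  (read a: s1→s3)

The earliest repeat is at step j = 5: D is in s0, which it already visited at step i = 0.
Pumping length from the standard proof: p = 7 (the number of states). The repeated state found above gives |xy| = j ≤ 7 and |y| = j − i ≥ 1.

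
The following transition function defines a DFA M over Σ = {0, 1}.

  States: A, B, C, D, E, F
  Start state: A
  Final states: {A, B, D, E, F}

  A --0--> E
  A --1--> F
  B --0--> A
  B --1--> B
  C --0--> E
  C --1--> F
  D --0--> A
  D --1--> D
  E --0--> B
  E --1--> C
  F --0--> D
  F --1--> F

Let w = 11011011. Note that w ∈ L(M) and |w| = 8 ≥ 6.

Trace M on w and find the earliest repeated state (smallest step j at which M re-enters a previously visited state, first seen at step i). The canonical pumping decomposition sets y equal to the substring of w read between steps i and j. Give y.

State sequence: A -1-> F -1-> F -0-> D -1-> D -1-> D -0-> A -1-> F -1-> F
First repeat at step 2: F was already visited.

So i = 1, j = 2, giving x = w[0:1] = 1, y = w[1:2] = 1, z = w[2:8] = 011011.
Check: |xy| = 2 ≤ 6 and |y| = 1 ≥ 1. Reading y takes M from F back to F, so every xyⁱz is accepted.

1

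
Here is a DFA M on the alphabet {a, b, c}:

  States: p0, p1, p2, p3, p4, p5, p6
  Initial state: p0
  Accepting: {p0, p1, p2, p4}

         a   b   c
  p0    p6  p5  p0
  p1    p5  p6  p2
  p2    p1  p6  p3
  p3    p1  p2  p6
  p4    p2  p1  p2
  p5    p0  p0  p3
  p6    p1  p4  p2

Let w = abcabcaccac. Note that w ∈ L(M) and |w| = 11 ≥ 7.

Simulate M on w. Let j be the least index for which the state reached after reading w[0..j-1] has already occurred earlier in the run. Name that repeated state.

State sequence: p0 -a-> p6 -b-> p4 -c-> p2 -a-> p1 -b-> p6 -c-> p2 -a-> p1 -c-> p2 -c-> p3 -a-> p1 -c-> p2
First repeat at step 5: p6 was already visited.

The earliest repeat is at step j = 5: M is in p6, which it already visited at step i = 1.
Pumping length from the standard proof: p = 7 (the number of states). The repeated state found above gives |xy| = j ≤ 7 and |y| = j − i ≥ 1.

p6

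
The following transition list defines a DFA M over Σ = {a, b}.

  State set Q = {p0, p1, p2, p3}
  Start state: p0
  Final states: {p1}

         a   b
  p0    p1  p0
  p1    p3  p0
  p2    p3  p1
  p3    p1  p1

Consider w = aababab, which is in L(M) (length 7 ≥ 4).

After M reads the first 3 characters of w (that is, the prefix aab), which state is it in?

p1

Run of M on the first 3 characters of w = a a b:
  step 0: p0  (start)
  step 1: p1  (read a: p0→p1)
  step 2: p3  (read a: p1→p3)
  step 3: p1  (read b: p3→p1)

After reading 3 characters, M is in state p1.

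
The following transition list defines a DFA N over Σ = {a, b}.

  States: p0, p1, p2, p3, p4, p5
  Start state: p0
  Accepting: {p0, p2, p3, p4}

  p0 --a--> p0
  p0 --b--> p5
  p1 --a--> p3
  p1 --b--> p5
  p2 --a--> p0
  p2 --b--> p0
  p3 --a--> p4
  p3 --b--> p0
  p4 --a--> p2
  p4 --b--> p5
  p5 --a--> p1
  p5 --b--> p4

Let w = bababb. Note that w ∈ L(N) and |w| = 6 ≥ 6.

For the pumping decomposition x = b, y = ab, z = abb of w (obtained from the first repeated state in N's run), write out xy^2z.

babababb

xy^2z = b·ab·ab·abb = babababb.
Reading y = ab takes N from p5 back to p5, so after x·y·y the machine is still in p5, and z then leads to the accepting state p4. Hence babababb ∈ L(N).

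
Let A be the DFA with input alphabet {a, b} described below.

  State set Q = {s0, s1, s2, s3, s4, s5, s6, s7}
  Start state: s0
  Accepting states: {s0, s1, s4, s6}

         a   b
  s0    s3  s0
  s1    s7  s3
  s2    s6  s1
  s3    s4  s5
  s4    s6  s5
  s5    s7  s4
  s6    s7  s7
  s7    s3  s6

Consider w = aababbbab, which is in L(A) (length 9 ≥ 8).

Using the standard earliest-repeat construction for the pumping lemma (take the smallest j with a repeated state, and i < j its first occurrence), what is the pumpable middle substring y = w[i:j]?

bb

State sequence: s0 -a-> s3 -a-> s4 -b-> s5 -a-> s7 -b-> s6 -b-> s7 -b-> s6 -a-> s7 -b-> s6
First repeat at step 6: s7 was already visited.

So i = 4, j = 6, giving x = w[0:4] = aaba, y = w[4:6] = bb, z = w[6:9] = bab.
Check: |xy| = 6 ≤ 8 and |y| = 2 ≥ 1. Reading y takes A from s7 back to s7, so every xyⁱz is accepted.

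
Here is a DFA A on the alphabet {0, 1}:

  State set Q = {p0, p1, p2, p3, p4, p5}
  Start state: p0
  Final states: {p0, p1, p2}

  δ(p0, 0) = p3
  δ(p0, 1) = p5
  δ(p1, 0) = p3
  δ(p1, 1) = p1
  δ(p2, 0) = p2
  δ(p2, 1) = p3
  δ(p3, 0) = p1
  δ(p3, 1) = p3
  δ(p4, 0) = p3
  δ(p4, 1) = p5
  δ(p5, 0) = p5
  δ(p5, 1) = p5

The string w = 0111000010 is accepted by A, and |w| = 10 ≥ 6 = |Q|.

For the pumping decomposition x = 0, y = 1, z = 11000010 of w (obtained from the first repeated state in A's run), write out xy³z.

xy^3z = 0·1·1·1·11000010 = 011111000010.
Reading y = 1 takes A from p3 back to p3, so after x·y·y·y the machine is still in p3, and z then leads to the accepting state p1. Hence 011111000010 ∈ L(A).

011111000010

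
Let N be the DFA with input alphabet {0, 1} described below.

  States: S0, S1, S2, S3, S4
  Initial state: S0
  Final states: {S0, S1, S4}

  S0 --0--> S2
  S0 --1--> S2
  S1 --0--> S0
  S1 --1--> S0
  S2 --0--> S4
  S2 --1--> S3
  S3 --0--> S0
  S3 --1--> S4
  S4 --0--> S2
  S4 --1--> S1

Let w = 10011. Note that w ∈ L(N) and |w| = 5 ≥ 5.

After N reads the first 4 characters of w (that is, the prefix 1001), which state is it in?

S3

State sequence: S0 -1-> S2 -0-> S4 -0-> S2 -1-> S3

After reading 4 characters, N is in state S3.
(This kind of state-tracing is the core of the pumping-lemma construction: with 5 states, pigeonhole forces a repeat within the first 5 steps.)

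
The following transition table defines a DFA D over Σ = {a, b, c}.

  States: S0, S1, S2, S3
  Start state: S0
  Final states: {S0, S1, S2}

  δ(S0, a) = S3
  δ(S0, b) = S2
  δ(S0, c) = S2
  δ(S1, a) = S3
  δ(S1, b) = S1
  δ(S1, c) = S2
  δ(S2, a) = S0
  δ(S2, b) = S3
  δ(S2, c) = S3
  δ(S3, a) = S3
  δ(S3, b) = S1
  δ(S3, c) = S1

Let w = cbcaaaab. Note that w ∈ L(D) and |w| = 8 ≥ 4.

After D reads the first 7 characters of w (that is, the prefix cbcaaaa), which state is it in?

Run of D on the first 7 characters of w = c b c a a a a:
  step 0: S0  (start)
  step 1: S2  (read c: S0→S2)
  step 2: S3  (read b: S2→S3)
  step 3: S1  (read c: S3→S1)
  step 4: S3  (read a: S1→S3)
  step 5: S3  (read a: S3→S3)
  step 6: S3  (read a: S3→S3)
  step 7: S3  (read a: S3→S3)

After reading 7 characters, D is in state S3.
(This kind of state-tracing is the core of the pumping-lemma construction: with 4 states, pigeonhole forces a repeat within the first 4 steps.)

S3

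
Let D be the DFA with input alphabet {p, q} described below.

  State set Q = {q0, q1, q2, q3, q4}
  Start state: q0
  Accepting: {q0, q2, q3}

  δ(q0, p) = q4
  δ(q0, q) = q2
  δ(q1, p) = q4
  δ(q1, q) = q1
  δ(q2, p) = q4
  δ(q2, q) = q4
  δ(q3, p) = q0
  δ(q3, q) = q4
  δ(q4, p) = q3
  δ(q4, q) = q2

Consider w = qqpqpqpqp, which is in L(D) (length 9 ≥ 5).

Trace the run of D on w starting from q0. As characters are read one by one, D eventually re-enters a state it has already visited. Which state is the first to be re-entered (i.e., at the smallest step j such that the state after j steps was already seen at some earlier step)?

Run of D on w = q q p q p q p q p:
  step 0: q0  (start)
  step 1: q2  (read q: q0→q2)
  step 2: q4  (read q: q2→q4)
  step 3: q3  (read p: q4→q3)
  step 4: q4  (read q: q3→q4)   ← first repeat (q4 seen earlier)
  step 5: q3  (read p: q4→q3)
  step 6: q4  (read q: q3→q4)
  step 7: q3  (read p: q4→q3)
  step 8: q4  (read q: q3→q4)
  step 9: q3  (read p: q4→q3)

The earliest repeat is at step j = 4: D is in q4, which it already visited at step i = 2.
With |Q| = 5, pigeonhole forces a state repeat no later than step 5; the substring read between the first and second visits to that state can be pumped.

q4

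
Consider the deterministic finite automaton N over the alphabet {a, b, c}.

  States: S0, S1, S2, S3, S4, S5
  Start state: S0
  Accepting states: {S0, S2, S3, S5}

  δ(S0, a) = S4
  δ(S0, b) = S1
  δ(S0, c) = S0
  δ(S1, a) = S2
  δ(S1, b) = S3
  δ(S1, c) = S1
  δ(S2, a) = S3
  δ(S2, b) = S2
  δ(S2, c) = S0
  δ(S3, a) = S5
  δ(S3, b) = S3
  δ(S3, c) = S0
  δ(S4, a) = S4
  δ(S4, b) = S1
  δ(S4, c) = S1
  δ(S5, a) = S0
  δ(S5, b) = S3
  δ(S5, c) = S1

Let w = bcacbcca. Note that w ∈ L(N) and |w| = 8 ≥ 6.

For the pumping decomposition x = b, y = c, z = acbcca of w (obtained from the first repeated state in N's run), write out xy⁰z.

bacbcca

xy⁰z = xz = b·acbcca = bacbcca.
Reading y = c takes N from S1 back to S1, so after x the machine is still in S1, and z then leads to the accepting state S2. Hence bacbcca ∈ L(N).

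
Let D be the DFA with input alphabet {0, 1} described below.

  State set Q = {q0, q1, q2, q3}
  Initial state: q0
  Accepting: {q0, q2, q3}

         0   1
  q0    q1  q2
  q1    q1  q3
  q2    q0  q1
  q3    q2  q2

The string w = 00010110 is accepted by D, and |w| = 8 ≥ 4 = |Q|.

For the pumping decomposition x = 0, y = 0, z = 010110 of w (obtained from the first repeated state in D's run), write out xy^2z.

000010110

xy^2z = 0·0·0·010110 = 000010110.
Reading y = 0 takes D from q1 back to q1, so after x·y·y the machine is still in q1, and z then leads to the accepting state q2. Hence 000010110 ∈ L(D).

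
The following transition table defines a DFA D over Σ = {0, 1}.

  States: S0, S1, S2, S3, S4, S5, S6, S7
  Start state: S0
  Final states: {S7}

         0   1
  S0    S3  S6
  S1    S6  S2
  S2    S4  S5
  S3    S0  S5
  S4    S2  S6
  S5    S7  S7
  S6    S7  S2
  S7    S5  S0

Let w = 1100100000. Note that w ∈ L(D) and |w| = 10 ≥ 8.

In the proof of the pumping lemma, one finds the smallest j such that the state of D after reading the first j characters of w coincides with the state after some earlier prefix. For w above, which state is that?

S2

Run of D on w = 1 1 0 0 1 0 0 0 0 0:
  step 0: S0  (start)
  step 1: S6  (read 1: S0→S6)
  step 2: S2  (read 1: S6→S2)
  step 3: S4  (read 0: S2→S4)
  step 4: S2  (read 0: S4→S2)   ← first repeat (S2 seen earlier)
  step 5: S5  (read 1: S2→S5)
  step 6: S7  (read 0: S5→S7)
  step 7: S5  (read 0: S7→S5)
  step 8: S7  (read 0: S5→S7)
  step 9: S5  (read 0: S7→S5)
  step 10: S7  (read 0: S5→S7)

The earliest repeat is at step j = 4: D is in S2, which it already visited at step i = 2.
Since D has 8 states, any run of length ≥ 8 visits 8+1 states, so by pigeonhole some state repeats within the first 8 steps — that repeat gives the pumpable loop.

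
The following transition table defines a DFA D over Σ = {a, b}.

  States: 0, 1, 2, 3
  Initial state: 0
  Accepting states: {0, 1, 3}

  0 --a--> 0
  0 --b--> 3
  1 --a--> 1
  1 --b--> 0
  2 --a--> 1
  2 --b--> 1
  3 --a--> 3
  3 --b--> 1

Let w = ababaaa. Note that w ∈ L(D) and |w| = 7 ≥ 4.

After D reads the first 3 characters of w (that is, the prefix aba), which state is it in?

3

Run of D on the first 3 characters of w = a b a:
  step 0: 0  (start)
  step 1: 0  (read a: 0→0)
  step 2: 3  (read b: 0→3)
  step 3: 3  (read a: 3→3)

After reading 3 characters, D is in state 3.
(This kind of state-tracing is the core of the pumping-lemma construction: with 4 states, pigeonhole forces a repeat within the first 4 steps.)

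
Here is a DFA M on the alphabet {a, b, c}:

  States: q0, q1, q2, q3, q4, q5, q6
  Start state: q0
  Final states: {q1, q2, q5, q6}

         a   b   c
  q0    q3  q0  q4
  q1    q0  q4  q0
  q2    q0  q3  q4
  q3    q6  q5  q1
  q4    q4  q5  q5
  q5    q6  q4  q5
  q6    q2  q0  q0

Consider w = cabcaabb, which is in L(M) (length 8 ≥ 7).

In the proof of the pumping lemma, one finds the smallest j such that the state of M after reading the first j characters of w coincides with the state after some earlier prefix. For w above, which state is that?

q4

Run of M on w = c a b c a a b b:
  step 0: q0  (start)
  step 1: q4  (read c: q0→q4)
  step 2: q4  (read a: q4→q4)   ← first repeat (q4 seen earlier)
  step 3: q5  (read b: q4→q5)
  step 4: q5  (read c: q5→q5)
  step 5: q6  (read a: q5→q6)
  step 6: q2  (read a: q6→q2)
  step 7: q3  (read b: q2→q3)
  step 8: q5  (read b: q3→q5)

The earliest repeat is at step j = 2: M is in q4, which it already visited at step i = 1.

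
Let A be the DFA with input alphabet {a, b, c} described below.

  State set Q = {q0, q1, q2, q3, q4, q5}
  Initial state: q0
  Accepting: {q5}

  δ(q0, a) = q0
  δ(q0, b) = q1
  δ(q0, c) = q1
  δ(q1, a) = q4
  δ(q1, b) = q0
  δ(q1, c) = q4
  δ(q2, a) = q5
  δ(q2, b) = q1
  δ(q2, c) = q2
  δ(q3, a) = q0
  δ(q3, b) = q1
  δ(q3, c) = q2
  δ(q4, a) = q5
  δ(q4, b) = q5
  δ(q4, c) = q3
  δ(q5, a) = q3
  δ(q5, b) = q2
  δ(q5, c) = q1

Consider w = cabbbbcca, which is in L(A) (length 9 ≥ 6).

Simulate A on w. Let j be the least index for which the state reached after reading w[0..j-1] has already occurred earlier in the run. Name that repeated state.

q1

Run of A on w = c a b b b b c c a:
  step 0: q0  (start)
  step 1: q1  (read c: q0→q1)
  step 2: q4  (read a: q1→q4)
  step 3: q5  (read b: q4→q5)
  step 4: q2  (read b: q5→q2)
  step 5: q1  (read b: q2→q1)   ← first repeat (q1 seen earlier)
  step 6: q0  (read b: q1→q0)
  step 7: q1  (read c: q0→q1)
  step 8: q4  (read c: q1→q4)
  step 9: q5  (read a: q4→q5)

The earliest repeat is at step j = 5: A is in q1, which it already visited at step i = 1.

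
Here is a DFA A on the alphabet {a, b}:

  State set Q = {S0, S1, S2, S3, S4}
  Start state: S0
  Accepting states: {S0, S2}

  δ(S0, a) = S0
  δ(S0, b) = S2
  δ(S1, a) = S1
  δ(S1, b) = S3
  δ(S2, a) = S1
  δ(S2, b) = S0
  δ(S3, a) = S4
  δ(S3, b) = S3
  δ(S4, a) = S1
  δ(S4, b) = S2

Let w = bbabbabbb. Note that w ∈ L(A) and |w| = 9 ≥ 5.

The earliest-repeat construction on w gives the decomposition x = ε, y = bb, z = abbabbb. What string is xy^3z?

bbbbbbabbabbb

xy^3z = ε·bb·bb·bb·abbabbb = bbbbbbabbabbb.
Reading y = bb takes A from S0 back to S0, so after x·y·y·y the machine is still in S0, and z then leads to the accepting state S2. Hence bbbbbbabbabbb ∈ L(A).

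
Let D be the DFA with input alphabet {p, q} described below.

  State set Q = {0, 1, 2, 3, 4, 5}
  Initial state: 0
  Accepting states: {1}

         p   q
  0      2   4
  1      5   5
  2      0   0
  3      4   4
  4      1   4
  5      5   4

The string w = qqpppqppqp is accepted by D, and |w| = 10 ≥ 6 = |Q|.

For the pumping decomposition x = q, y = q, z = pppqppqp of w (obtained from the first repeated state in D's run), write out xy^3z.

qqqqpppqppqp

xy^3z = q·q·q·q·pppqppqp = qqqqpppqppqp.
Reading y = q takes D from 4 back to 4, so after x·y·y·y the machine is still in 4, and z then leads to the accepting state 1. Hence qqqqpppqppqp ∈ L(D).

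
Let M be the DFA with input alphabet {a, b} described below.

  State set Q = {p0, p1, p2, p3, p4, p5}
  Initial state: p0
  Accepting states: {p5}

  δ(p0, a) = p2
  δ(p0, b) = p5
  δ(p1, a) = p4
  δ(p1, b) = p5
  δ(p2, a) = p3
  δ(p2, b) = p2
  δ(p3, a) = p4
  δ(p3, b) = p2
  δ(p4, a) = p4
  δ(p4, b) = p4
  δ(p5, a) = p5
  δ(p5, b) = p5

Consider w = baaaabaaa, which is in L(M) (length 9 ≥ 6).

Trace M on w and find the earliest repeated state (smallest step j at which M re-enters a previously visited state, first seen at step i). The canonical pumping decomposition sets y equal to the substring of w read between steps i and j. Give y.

State sequence: p0 -b-> p5 -a-> p5 -a-> p5 -a-> p5 -a-> p5 -b-> p5 -a-> p5 -a-> p5 -a-> p5
First repeat at step 2: p5 was already visited.

So i = 1, j = 2, giving x = w[0:1] = b, y = w[1:2] = a, z = w[2:9] = aaabaaa.
Check: |xy| = 2 ≤ 6 and |y| = 1 ≥ 1. Reading y takes M from p5 back to p5, so every xyⁱz is accepted.

a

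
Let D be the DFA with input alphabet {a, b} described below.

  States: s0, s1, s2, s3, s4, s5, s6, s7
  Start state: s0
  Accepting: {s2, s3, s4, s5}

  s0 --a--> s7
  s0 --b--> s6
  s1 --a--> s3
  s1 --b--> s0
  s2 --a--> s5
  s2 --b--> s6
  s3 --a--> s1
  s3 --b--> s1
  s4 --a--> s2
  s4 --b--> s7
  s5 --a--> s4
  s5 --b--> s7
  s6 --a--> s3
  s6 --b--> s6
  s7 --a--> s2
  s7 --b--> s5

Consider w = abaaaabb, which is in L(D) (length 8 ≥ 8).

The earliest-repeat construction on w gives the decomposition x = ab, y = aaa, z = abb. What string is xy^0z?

xy⁰z = xz = ab·abb = ababb.
Reading y = aaa takes D from s5 back to s5, so after x the machine is still in s5, and z then leads to the accepting state s5. Hence ababb ∈ L(D).

ababb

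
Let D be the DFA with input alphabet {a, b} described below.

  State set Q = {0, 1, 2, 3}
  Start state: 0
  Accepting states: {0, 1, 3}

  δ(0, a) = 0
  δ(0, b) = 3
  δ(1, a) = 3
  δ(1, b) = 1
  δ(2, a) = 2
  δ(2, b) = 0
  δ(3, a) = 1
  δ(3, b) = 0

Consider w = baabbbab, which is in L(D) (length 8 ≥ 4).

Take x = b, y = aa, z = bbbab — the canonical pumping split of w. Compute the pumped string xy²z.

baaaabbbab

xy^2z = b·aa·aa·bbbab = baaaabbbab.
Reading y = aa takes D from 3 back to 3, so after x·y·y the machine is still in 3, and z then leads to the accepting state 3. Hence baaaabbbab ∈ L(D).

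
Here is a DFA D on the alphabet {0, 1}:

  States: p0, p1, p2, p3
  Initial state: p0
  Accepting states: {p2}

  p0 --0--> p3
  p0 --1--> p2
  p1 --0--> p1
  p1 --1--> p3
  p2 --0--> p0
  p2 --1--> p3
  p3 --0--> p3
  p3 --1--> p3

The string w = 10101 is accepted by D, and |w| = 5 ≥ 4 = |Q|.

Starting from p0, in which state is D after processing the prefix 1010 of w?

State sequence: p0 -1-> p2 -0-> p0 -1-> p2 -0-> p0

After reading 4 characters, D is in state p0.

p0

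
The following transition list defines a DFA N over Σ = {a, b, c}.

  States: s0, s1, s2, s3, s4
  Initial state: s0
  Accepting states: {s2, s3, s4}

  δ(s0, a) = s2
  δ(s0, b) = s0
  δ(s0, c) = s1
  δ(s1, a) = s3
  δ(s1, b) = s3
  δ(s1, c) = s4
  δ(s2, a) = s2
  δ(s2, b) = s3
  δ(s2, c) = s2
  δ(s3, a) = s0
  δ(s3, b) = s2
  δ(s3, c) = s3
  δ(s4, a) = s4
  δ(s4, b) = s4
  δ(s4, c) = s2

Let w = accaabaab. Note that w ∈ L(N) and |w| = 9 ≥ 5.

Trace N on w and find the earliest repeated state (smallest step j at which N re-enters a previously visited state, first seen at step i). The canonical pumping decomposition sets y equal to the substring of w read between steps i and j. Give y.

Run of N on w = a c c a a b a a b:
  step 0: s0  (start)
  step 1: s2  (read a: s0→s2)
  step 2: s2  (read c: s2→s2)   ← first repeat (s2 seen earlier)
  step 3: s2  (read c: s2→s2)
  step 4: s2  (read a: s2→s2)
  step 5: s2  (read a: s2→s2)
  step 6: s3  (read b: s2→s3)
  step 7: s0  (read a: s3→s0)
  step 8: s2  (read a: s0→s2)
  step 9: s3  (read b: s2→s3)

So i = 1, j = 2, giving x = w[0:1] = a, y = w[1:2] = c, z = w[2:9] = caabaab.
Check: |xy| = 2 ≤ 5 and |y| = 1 ≥ 1. Reading y takes N from s2 back to s2, so every xyⁱz is accepted.

c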